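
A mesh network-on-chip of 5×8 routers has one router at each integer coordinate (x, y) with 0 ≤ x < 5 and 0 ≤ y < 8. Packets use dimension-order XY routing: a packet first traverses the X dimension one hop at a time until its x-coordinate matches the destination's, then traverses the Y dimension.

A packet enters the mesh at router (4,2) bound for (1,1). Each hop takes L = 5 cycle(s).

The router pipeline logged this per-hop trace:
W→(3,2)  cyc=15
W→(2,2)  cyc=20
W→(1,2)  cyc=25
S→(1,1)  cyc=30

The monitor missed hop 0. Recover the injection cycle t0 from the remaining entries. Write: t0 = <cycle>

t0 = 10

The first recorded entry is hop 1 at cycle 15.
So t0 = 15 − 1·5 = 10.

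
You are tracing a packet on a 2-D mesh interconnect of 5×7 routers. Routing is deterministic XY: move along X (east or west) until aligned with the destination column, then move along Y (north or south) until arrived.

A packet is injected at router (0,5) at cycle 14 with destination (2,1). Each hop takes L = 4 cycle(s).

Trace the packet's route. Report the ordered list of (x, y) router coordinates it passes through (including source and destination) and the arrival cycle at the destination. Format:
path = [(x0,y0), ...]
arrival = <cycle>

t=14: at (0,5)
t=18: at (1,5) after E
t=22: at (2,5) after E
t=26: at (2,4) after S
t=30: at (2,3) after S
t=34: at (2,2) after S
t=38: at (2,1) after S

path = [(0,5), (1,5), (2,5), (2,4), (2,3), (2,2), (2,1)]
arrival = 38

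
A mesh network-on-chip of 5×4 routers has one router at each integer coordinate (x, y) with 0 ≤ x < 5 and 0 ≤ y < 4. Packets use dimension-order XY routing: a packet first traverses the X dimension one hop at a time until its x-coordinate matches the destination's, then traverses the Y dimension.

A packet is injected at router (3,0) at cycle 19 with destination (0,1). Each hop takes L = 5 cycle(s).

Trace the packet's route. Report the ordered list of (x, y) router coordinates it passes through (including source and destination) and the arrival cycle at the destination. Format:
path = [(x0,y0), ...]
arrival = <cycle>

path = [(3,0), (2,0), (1,0), (0,0), (0,1)]
arrival = 39

#0 — 3,0 | c19
#1 — 2,0 | c24 | W
#2 — 1,0 | c29 | W
#3 — 0,0 | c34 | W
#4 — 0,1 | c39 | N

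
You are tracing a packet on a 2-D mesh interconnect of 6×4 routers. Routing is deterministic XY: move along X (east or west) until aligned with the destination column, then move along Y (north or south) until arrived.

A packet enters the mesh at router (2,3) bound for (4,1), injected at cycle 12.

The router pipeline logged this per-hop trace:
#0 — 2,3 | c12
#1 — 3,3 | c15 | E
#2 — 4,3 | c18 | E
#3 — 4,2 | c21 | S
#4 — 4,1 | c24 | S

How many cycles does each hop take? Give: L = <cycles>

From hop 0 (12) to hop 1 (15): +3 cycles.
One hop costs L cycles, so L = 3.

L = 3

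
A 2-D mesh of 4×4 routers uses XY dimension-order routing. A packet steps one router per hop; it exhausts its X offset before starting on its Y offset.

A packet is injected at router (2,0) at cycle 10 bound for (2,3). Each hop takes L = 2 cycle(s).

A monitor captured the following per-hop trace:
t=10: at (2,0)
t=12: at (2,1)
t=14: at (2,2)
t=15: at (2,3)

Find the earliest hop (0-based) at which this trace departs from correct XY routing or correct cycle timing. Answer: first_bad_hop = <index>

first_bad_hop = 3

hop 1: step (+0,+1), +2 cyc — ok
hop 2: step (+0,+1), +2 cyc — ok
hop 3: step (+0,+1), +1 cyc — BAD: Δcyc=1≠L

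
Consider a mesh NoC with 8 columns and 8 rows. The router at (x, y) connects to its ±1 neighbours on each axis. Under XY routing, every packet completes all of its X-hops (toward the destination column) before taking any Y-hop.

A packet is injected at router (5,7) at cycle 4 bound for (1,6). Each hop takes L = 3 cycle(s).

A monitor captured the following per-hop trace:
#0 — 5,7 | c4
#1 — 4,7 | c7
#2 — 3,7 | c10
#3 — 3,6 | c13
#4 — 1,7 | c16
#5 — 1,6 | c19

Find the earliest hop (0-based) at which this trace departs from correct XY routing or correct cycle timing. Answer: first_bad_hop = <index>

first_bad_hop = 3

hop 1: step (-1,+0), +3 cyc — ok
hop 2: step (-1,+0), +3 cyc — ok
hop 3: step (+0,-1), +3 cyc — BAD: Y-move but x=3≠1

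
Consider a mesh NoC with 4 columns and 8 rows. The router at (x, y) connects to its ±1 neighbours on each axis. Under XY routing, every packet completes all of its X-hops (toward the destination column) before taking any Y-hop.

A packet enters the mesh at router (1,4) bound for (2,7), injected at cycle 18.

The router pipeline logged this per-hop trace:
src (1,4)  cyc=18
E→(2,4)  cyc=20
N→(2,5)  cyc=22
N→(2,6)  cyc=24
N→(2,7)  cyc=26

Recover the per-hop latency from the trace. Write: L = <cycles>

Between hops 0 and 1 the cycle counter advances 20 − 18 = 2.
That increment is L by definition: L = 2.

L = 2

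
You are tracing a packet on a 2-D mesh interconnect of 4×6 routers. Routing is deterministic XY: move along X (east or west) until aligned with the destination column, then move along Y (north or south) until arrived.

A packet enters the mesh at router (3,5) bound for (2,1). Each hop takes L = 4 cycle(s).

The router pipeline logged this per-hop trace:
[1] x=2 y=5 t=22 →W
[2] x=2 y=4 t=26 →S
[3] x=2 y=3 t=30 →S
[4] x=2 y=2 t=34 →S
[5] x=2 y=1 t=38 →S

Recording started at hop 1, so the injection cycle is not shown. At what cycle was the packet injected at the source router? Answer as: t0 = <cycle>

t0 = 18

Hop 1 reached at cycle 22; hop k is at t0 + k·L.
Subtract one hop: t0 = 22 − 4 = 18.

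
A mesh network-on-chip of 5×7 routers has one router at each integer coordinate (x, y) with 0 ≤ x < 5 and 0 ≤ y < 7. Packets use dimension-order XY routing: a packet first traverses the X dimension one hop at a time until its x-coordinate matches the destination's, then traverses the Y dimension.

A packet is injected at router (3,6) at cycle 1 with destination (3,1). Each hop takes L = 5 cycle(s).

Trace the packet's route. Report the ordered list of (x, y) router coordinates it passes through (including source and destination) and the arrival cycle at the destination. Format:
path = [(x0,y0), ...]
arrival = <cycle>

[0] x=3 y=6 t=1
[1] x=3 y=5 t=6 →S
[2] x=3 y=4 t=11 →S
[3] x=3 y=3 t=16 →S
[4] x=3 y=2 t=21 →S
[5] x=3 y=1 t=26 →S

path = [(3,6), (3,5), (3,4), (3,3), (3,2), (3,1)]
arrival = 26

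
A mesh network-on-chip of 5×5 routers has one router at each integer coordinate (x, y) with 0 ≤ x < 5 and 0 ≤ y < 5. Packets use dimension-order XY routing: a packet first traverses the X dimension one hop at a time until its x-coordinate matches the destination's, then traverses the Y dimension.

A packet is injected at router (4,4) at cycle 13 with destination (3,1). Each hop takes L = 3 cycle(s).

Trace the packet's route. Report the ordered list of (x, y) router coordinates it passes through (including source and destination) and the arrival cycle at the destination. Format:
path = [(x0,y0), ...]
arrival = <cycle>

path = [(4,4), (3,4), (3,3), (3,2), (3,1)]
arrival = 25

t=13: at (4,4)
t=16: at (3,4) after W
t=19: at (3,3) after S
t=22: at (3,2) after S
t=25: at (3,1) after S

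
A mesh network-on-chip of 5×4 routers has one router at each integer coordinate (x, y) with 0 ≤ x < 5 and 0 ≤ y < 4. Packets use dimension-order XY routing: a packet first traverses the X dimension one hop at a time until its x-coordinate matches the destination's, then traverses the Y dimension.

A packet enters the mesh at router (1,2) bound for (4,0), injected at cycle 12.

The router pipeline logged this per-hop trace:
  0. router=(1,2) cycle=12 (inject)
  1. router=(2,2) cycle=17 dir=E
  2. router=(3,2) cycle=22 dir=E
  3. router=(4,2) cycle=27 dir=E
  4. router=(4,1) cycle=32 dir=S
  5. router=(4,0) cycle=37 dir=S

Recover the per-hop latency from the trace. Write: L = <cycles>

L = 5

cyc[1] − cyc[0] = 17 − 12 = 5.
One hop costs L cycles, so L = 5.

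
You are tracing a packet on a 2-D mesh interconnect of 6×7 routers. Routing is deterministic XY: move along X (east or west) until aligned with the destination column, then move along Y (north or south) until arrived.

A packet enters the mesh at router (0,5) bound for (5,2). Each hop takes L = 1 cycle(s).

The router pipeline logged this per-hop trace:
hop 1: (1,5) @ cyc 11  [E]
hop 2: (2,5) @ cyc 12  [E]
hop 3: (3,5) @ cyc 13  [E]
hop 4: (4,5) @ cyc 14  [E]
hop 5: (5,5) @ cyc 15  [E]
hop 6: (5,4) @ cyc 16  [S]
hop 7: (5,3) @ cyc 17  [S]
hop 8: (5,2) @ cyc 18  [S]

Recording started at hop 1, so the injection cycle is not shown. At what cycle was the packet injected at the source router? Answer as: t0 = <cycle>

cyc[1] = 11 and cyc[k] = t0 + k·L for every k.
Therefore t0 = 11 − L = 10.

t0 = 10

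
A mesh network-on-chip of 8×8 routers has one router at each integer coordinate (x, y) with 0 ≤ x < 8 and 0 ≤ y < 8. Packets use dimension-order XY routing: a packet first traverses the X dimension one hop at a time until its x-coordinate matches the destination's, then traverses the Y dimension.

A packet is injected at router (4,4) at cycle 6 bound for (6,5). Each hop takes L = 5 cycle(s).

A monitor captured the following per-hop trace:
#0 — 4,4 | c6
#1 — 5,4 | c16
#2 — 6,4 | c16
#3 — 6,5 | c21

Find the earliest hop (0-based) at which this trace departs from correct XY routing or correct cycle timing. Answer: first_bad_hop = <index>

  1: Δx=+1 Δy=+0 Δt=10 [BAD: Δcyc=10≠L]

first_bad_hop = 1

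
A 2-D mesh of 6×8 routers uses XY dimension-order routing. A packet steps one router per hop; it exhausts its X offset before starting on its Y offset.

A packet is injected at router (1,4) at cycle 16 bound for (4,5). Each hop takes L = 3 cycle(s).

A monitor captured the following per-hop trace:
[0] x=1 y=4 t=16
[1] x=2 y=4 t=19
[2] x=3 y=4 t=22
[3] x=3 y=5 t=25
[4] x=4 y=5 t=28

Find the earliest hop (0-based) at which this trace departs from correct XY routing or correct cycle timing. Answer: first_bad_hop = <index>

hop 1: step (+1,+0), +3 cyc — ok
hop 2: step (+1,+0), +3 cyc — ok
hop 3: step (+0,+1), +3 cyc — BAD: Y-move but x=3≠4

first_bad_hop = 3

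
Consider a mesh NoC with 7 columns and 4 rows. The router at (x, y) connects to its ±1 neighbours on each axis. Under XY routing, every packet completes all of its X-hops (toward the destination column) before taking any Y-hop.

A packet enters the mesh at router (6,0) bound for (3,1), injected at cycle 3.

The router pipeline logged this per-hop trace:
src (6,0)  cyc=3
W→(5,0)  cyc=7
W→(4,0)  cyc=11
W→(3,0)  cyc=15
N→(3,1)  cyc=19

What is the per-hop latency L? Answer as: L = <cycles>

From hop 0 (3) to hop 1 (7): +4 cycles.
One hop costs L cycles, so L = 4.

L = 4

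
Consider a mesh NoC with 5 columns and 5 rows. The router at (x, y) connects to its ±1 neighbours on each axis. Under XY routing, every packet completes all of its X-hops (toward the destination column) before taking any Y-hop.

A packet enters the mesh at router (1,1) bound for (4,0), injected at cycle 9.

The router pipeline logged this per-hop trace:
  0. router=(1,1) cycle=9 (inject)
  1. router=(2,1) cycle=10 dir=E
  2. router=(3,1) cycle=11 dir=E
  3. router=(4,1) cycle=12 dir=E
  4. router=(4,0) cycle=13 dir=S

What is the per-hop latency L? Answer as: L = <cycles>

Between hops 0 and 1 the cycle counter advances 10 − 9 = 1.
Per-hop latency L = Δcyc = 1.

L = 1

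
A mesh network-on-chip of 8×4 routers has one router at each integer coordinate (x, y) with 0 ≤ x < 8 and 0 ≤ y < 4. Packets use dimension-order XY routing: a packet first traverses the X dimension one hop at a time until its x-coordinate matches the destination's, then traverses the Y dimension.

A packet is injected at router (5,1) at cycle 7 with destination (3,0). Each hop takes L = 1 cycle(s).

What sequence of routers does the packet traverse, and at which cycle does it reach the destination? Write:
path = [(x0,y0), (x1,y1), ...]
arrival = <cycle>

src (5,1)  cyc=7
W→(4,1)  cyc=8
W→(3,1)  cyc=9
S→(3,0)  cyc=10

path = [(5,1), (4,1), (3,1), (3,0)]
arrival = 10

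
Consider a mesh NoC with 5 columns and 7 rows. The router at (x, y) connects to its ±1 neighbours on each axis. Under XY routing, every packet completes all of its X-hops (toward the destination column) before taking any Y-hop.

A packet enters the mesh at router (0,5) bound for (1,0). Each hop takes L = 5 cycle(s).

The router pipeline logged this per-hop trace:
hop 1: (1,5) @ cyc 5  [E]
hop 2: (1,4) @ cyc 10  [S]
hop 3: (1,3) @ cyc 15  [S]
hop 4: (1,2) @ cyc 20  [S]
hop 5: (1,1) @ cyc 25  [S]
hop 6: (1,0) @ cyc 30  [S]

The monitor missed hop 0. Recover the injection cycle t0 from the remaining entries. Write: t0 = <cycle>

t0 = 0

cyc[1] = 5 and cyc[k] = t0 + k·L for every k.
Therefore t0 = 5 − L = 0.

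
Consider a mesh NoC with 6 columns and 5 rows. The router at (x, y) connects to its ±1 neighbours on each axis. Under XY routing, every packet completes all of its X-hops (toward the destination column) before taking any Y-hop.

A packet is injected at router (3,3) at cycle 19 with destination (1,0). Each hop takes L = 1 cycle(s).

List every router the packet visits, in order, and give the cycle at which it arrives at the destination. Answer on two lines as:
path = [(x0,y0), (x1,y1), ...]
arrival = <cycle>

  0. router=(3,3) cycle=19 (inject)
  1. router=(2,3) cycle=20 dir=W
  2. router=(1,3) cycle=21 dir=W
  3. router=(1,2) cycle=22 dir=S
  4. router=(1,1) cycle=23 dir=S
  5. router=(1,0) cycle=24 dir=S

path = [(3,3), (2,3), (1,3), (1,2), (1,1), (1,0)]
arrival = 24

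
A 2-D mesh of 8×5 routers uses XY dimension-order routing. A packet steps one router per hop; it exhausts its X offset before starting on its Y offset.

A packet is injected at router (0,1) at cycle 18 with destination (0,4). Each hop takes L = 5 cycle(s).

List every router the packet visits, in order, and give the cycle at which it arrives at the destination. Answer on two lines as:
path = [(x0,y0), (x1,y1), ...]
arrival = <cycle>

t=18: at (0,1)
t=23: at (0,2) after N
t=28: at (0,3) after N
t=33: at (0,4) after N

path = [(0,1), (0,2), (0,3), (0,4)]
arrival = 33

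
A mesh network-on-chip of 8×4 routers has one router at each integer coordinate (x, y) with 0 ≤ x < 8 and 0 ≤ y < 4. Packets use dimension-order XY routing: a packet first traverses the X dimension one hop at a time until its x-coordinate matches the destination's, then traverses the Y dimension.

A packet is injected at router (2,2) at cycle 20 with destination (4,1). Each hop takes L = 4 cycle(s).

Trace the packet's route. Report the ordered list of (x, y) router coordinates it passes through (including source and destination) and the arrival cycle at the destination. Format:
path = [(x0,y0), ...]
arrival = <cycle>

path = [(2,2), (3,2), (4,2), (4,1)]
arrival = 32

  0. router=(2,2) cycle=20 (inject)
  1. router=(3,2) cycle=24 dir=E
  2. router=(4,2) cycle=28 dir=E
  3. router=(4,1) cycle=32 dir=S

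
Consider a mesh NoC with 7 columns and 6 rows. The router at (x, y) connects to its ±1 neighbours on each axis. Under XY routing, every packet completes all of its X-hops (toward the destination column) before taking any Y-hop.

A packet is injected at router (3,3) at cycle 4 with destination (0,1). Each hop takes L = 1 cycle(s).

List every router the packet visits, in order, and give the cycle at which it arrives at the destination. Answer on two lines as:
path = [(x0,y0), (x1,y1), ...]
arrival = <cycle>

hop 0: (3,3) @ cyc 4
hop 1: (2,3) @ cyc 5  [W]
hop 2: (1,3) @ cyc 6  [W]
hop 3: (0,3) @ cyc 7  [W]
hop 4: (0,2) @ cyc 8  [S]
hop 5: (0,1) @ cyc 9  [S]

path = [(3,3), (2,3), (1,3), (0,3), (0,2), (0,1)]
arrival = 9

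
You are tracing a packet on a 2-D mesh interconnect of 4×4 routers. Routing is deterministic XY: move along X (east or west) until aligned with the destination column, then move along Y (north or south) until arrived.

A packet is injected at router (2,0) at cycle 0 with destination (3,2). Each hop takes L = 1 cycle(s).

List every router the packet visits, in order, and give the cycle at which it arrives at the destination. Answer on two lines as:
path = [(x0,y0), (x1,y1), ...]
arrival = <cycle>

path = [(2,0), (3,0), (3,1), (3,2)]
arrival = 3

src (2,0)  cyc=0
E→(3,0)  cyc=1
N→(3,1)  cyc=2
N→(3,2)  cyc=3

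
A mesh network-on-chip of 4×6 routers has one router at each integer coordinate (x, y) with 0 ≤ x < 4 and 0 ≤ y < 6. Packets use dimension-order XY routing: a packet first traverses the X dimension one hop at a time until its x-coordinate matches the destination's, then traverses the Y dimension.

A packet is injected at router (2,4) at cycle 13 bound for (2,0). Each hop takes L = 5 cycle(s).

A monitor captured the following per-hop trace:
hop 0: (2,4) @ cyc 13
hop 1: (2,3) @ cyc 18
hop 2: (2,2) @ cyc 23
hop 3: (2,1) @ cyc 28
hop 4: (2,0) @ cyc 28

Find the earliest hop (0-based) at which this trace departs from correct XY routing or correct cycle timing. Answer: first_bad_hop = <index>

hop 1: step (+0,-1), +5 cyc — ok
hop 2: step (+0,-1), +5 cyc — ok
hop 3: step (+0,-1), +5 cyc — ok
hop 4: step (+0,-1), +0 cyc — BAD: Δcyc=0≠L

first_bad_hop = 4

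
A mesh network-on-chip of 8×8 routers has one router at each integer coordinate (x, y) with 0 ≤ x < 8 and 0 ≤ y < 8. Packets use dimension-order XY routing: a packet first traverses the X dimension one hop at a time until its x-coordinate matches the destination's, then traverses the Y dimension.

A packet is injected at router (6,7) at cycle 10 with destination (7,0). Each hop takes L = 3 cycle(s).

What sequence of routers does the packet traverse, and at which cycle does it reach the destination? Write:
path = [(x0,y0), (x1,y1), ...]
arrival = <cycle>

hop 0: (6,7) @ cyc 10
hop 1: (7,7) @ cyc 13  [E]
hop 2: (7,6) @ cyc 16  [S]
hop 3: (7,5) @ cyc 19  [S]
hop 4: (7,4) @ cyc 22  [S]
hop 5: (7,3) @ cyc 25  [S]
hop 6: (7,2) @ cyc 28  [S]
hop 7: (7,1) @ cyc 31  [S]
hop 8: (7,0) @ cyc 34  [S]

path = [(6,7), (7,7), (7,6), (7,5), (7,4), (7,3), (7,2), (7,1), (7,0)]
arrival = 34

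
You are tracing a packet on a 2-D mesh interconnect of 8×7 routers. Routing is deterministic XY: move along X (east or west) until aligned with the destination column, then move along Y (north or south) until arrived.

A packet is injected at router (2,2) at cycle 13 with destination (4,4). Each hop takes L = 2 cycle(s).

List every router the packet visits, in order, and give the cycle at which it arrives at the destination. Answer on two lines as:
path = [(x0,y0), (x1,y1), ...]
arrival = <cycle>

hop 0: (2,2) @ cyc 13
hop 1: (3,2) @ cyc 15  [E]
hop 2: (4,2) @ cyc 17  [E]
hop 3: (4,3) @ cyc 19  [N]
hop 4: (4,4) @ cyc 21  [N]

path = [(2,2), (3,2), (4,2), (4,3), (4,4)]
arrival = 21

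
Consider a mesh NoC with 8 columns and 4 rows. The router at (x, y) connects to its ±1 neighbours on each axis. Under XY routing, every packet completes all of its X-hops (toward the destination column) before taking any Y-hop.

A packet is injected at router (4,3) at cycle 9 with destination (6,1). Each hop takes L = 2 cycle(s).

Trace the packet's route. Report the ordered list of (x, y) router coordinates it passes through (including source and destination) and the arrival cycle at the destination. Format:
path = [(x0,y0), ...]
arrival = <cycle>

#0 — 4,3 | c9
#1 — 5,3 | c11 | E
#2 — 6,3 | c13 | E
#3 — 6,2 | c15 | S
#4 — 6,1 | c17 | S

path = [(4,3), (5,3), (6,3), (6,2), (6,1)]
arrival = 17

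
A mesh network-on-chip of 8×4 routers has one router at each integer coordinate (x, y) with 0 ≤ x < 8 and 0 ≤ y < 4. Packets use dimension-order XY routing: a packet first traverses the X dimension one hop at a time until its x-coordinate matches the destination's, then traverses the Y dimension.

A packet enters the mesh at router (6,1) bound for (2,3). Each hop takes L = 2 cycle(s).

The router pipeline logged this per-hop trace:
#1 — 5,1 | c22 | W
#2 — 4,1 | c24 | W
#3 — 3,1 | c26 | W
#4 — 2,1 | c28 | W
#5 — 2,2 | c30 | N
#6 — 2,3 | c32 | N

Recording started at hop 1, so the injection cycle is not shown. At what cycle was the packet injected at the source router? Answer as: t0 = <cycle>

t0 = 20

The first recorded entry is hop 1 at cycle 22.
Therefore t0 = 22 − L = 20.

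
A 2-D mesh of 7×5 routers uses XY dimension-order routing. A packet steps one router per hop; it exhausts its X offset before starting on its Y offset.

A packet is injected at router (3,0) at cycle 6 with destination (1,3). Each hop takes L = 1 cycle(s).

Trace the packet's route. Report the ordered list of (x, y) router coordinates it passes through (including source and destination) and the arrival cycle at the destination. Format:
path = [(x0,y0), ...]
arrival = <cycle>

#0 — 3,0 | c6
#1 — 2,0 | c7 | W
#2 — 1,0 | c8 | W
#3 — 1,1 | c9 | N
#4 — 1,2 | c10 | N
#5 — 1,3 | c11 | N

path = [(3,0), (2,0), (1,0), (1,1), (1,2), (1,3)]
arrival = 11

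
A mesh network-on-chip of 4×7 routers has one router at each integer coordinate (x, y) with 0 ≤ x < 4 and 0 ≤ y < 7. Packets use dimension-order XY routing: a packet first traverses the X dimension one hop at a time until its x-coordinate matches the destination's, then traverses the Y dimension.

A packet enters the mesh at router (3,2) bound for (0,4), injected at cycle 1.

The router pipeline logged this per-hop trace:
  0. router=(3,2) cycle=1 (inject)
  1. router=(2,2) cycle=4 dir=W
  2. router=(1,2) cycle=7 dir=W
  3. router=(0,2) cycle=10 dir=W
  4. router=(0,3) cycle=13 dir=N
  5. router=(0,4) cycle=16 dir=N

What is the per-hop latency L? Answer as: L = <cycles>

L = 3

Δcyc across hop 0→1: 4 − 1 = 3.
Each hop adds L, hence L = 3.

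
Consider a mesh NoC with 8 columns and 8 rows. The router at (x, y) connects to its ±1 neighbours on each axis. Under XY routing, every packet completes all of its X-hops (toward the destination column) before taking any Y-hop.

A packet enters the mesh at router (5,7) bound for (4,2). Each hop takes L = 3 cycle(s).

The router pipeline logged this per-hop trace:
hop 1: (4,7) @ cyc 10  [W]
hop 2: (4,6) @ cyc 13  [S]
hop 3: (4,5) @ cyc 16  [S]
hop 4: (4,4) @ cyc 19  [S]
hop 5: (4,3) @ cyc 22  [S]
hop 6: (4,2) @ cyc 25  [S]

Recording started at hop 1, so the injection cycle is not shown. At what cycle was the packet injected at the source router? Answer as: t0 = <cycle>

t0 = 7

Hop 1 reached at cycle 10; hop k is at t0 + k·L.
Subtract one hop: t0 = 10 − 3 = 7.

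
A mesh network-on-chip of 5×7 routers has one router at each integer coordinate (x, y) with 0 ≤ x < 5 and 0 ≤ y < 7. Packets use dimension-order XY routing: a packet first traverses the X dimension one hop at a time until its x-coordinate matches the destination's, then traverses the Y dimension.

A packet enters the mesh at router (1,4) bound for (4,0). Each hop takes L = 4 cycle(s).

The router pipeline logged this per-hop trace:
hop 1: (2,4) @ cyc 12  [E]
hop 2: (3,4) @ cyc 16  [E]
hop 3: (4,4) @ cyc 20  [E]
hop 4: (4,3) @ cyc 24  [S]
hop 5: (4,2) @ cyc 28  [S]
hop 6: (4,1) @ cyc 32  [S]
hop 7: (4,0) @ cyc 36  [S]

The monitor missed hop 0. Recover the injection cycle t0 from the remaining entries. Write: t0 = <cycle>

t0 = 8

Hop 1 reached at cycle 12; hop k is at t0 + k·L.
Subtract one hop: t0 = 12 − 4 = 8.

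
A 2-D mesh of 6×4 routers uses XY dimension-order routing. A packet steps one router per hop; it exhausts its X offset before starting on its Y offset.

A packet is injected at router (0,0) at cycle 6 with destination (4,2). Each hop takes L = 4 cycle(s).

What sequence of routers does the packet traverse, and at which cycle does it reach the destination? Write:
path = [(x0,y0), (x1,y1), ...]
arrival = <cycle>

path = [(0,0), (1,0), (2,0), (3,0), (4,0), (4,1), (4,2)]
arrival = 30

src (0,0)  cyc=6
E→(1,0)  cyc=10
E→(2,0)  cyc=14
E→(3,0)  cyc=18
E→(4,0)  cyc=22
N→(4,1)  cyc=26
N→(4,2)  cyc=30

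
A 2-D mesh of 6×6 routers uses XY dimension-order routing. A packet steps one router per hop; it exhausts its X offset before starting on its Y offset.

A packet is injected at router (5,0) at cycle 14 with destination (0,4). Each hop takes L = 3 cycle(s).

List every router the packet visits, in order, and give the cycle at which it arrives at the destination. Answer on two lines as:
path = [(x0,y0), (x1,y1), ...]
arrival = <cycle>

path = [(5,0), (4,0), (3,0), (2,0), (1,0), (0,0), (0,1), (0,2), (0,3), (0,4)]
arrival = 41

t=14: at (5,0)
t=17: at (4,0) after W
t=20: at (3,0) after W
t=23: at (2,0) after W
t=26: at (1,0) after W
t=29: at (0,0) after W
t=32: at (0,1) after N
t=35: at (0,2) after N
t=38: at (0,3) after N
t=41: at (0,4) after N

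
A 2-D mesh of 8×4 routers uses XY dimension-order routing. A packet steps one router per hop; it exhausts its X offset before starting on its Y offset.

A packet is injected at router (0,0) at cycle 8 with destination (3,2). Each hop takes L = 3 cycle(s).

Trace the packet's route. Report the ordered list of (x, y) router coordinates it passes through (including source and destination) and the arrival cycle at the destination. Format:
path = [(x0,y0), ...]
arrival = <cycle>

path = [(0,0), (1,0), (2,0), (3,0), (3,1), (3,2)]
arrival = 23

hop 0: (0,0) @ cyc 8
hop 1: (1,0) @ cyc 11  [E]
hop 2: (2,0) @ cyc 14  [E]
hop 3: (3,0) @ cyc 17  [E]
hop 4: (3,1) @ cyc 20  [N]
hop 5: (3,2) @ cyc 23  [N]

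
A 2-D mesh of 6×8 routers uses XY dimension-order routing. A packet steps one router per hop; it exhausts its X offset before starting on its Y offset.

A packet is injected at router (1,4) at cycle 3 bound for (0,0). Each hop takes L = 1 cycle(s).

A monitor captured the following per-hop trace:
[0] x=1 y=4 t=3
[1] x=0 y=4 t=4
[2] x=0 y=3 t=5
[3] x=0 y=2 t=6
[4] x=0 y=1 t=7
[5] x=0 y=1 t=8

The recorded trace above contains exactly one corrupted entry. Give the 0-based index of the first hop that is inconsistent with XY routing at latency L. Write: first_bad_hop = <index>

[1] (-1,+0) / 1c ⇒ ok
[2] (+0,-1) / 1c ⇒ ok
[3] (+0,-1) / 1c ⇒ ok
[4] (+0,-1) / 1c ⇒ ok
[5] (+0,+0) / 1c ⇒ BAD: non-unit step

first_bad_hop = 5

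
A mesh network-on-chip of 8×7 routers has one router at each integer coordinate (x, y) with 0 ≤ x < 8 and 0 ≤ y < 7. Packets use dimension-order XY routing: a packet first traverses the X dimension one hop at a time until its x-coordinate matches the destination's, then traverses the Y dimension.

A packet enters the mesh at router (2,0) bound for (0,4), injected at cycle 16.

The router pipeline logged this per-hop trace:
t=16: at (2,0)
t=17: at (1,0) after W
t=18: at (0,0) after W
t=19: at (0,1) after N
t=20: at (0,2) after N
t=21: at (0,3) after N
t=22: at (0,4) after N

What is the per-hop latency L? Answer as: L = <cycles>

Between hops 0 and 1 the cycle counter advances 17 − 16 = 1.
Per-hop latency L = Δcyc = 1.

L = 1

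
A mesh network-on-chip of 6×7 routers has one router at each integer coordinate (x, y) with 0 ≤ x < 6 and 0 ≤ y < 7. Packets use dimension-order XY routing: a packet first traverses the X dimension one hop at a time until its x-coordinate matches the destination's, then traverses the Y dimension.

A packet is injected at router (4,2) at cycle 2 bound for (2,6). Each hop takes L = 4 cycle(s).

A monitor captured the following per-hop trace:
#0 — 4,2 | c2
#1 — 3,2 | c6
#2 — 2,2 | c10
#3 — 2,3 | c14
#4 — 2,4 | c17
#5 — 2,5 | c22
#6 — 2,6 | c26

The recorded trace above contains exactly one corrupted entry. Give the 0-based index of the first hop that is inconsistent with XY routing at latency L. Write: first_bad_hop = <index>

check 1→ d=(-1,0) cyc+4: ok
check 2→ d=(-1,0) cyc+4: ok
check 3→ d=(0,1) cyc+4: ok
check 4→ d=(0,1) cyc+3: BAD: Δcyc=3≠L

first_bad_hop = 4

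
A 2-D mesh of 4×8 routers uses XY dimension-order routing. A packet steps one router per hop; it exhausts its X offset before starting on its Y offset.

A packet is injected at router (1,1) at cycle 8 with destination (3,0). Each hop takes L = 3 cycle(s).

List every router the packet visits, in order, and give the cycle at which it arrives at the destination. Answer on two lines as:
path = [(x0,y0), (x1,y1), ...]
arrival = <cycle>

path = [(1,1), (2,1), (3,1), (3,0)]
arrival = 17

  0. router=(1,1) cycle=8 (inject)
  1. router=(2,1) cycle=11 dir=E
  2. router=(3,1) cycle=14 dir=E
  3. router=(3,0) cycle=17 dir=S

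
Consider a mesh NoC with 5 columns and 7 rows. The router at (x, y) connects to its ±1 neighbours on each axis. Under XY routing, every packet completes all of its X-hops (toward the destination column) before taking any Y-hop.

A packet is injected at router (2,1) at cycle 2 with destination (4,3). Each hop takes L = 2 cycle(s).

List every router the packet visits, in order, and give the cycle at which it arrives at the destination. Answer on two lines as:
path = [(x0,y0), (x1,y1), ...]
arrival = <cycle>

#0 — 2,1 | c2
#1 — 3,1 | c4 | E
#2 — 4,1 | c6 | E
#3 — 4,2 | c8 | N
#4 — 4,3 | c10 | N

path = [(2,1), (3,1), (4,1), (4,2), (4,3)]
arrival = 10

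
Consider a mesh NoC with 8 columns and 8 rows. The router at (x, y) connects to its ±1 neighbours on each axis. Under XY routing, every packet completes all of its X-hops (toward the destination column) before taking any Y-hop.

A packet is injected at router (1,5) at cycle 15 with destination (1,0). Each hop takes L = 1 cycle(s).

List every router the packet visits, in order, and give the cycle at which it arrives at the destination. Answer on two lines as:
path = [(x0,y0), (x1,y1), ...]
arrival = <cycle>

path = [(1,5), (1,4), (1,3), (1,2), (1,1), (1,0)]
arrival = 20

hop 0: (1,5) @ cyc 15
hop 1: (1,4) @ cyc 16  [S]
hop 2: (1,3) @ cyc 17  [S]
hop 3: (1,2) @ cyc 18  [S]
hop 4: (1,1) @ cyc 19  [S]
hop 5: (1,0) @ cyc 20  [S]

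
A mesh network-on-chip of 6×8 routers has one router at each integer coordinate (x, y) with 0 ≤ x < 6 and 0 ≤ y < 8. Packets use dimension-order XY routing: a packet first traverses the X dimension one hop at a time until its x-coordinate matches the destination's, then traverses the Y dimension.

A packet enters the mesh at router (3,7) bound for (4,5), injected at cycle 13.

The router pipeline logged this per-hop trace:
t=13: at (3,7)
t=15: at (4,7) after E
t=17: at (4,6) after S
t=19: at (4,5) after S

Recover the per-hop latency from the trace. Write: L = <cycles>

Between hops 0 and 1 the cycle counter advances 15 − 13 = 2.
Per-hop latency L = Δcyc = 2.

L = 2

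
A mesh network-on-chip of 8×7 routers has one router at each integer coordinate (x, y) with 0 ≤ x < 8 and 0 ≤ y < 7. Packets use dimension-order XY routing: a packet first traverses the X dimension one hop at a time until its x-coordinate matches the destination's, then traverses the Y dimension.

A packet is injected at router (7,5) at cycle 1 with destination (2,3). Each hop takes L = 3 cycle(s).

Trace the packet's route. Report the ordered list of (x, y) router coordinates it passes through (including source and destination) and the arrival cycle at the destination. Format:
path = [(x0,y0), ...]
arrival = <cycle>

path = [(7,5), (6,5), (5,5), (4,5), (3,5), (2,5), (2,4), (2,3)]
arrival = 22

hop 0: (7,5) @ cyc 1
hop 1: (6,5) @ cyc 4  [W]
hop 2: (5,5) @ cyc 7  [W]
hop 3: (4,5) @ cyc 10  [W]
hop 4: (3,5) @ cyc 13  [W]
hop 5: (2,5) @ cyc 16  [W]
hop 6: (2,4) @ cyc 19  [S]
hop 7: (2,3) @ cyc 22  [S]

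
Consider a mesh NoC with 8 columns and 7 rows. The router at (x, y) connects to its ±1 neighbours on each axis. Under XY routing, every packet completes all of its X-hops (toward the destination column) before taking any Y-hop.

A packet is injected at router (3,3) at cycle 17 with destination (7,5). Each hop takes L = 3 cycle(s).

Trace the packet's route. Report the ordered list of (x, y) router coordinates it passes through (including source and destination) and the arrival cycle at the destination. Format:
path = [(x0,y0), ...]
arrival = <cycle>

[0] x=3 y=3 t=17
[1] x=4 y=3 t=20 →E
[2] x=5 y=3 t=23 →E
[3] x=6 y=3 t=26 →E
[4] x=7 y=3 t=29 →E
[5] x=7 y=4 t=32 →N
[6] x=7 y=5 t=35 →N

path = [(3,3), (4,3), (5,3), (6,3), (7,3), (7,4), (7,5)]
arrival = 35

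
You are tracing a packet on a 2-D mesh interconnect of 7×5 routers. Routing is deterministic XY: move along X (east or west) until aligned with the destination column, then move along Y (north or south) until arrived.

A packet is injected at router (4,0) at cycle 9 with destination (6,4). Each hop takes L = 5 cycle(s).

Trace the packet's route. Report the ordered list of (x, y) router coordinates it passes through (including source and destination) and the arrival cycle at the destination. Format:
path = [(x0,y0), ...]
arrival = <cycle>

src (4,0)  cyc=9
E→(5,0)  cyc=14
E→(6,0)  cyc=19
N→(6,1)  cyc=24
N→(6,2)  cyc=29
N→(6,3)  cyc=34
N→(6,4)  cyc=39

path = [(4,0), (5,0), (6,0), (6,1), (6,2), (6,3), (6,4)]
arrival = 39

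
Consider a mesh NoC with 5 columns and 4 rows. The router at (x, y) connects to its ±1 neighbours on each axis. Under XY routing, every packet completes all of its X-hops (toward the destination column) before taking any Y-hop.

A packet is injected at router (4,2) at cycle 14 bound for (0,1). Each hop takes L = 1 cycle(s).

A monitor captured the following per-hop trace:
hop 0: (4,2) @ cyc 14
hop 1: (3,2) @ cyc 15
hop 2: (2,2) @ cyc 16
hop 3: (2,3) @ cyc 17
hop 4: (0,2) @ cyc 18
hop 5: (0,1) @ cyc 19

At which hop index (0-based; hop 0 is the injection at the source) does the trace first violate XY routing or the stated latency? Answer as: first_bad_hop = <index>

hop 1: step (-1,+0), +1 cyc — ok
hop 2: step (-1,+0), +1 cyc — ok
hop 3: step (+0,+1), +1 cyc — BAD: Y-move but x=2≠0

first_bad_hop = 3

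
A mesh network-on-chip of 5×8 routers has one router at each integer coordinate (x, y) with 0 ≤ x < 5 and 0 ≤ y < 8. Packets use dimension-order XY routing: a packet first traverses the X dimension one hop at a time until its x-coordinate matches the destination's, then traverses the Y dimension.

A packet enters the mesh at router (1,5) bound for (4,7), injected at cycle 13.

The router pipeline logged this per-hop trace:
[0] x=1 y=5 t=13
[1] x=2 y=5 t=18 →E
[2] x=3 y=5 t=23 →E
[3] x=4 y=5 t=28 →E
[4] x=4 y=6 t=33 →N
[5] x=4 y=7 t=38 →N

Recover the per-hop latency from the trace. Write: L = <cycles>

Δcyc across hop 0→1: 18 − 13 = 5.
Each hop adds L, hence L = 5.

L = 5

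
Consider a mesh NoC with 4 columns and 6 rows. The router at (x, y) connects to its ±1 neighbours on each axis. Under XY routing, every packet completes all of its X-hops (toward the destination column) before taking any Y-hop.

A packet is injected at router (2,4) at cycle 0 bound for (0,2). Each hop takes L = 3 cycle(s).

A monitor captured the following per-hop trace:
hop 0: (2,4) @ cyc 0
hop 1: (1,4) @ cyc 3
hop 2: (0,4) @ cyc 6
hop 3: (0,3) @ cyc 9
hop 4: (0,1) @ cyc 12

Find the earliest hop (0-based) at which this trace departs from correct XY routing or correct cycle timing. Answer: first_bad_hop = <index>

check 1→ d=(-1,0) cyc+3: ok
check 2→ d=(-1,0) cyc+3: ok
check 3→ d=(0,-1) cyc+3: ok
check 4→ d=(0,-2) cyc+3: BAD: non-unit step

first_bad_hop = 4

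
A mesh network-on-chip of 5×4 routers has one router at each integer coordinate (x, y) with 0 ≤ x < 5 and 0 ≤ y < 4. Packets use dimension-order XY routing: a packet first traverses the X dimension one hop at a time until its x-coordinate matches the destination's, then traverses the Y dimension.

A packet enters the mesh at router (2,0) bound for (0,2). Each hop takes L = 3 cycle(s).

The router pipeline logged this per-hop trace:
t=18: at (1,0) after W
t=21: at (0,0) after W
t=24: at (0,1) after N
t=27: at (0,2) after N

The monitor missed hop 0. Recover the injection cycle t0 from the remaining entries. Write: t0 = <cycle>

t0 = 15

At hop 1 the cycle is 18; in general cyc_k = t0 + kL.
So t0 = 18 − 1·3 = 15.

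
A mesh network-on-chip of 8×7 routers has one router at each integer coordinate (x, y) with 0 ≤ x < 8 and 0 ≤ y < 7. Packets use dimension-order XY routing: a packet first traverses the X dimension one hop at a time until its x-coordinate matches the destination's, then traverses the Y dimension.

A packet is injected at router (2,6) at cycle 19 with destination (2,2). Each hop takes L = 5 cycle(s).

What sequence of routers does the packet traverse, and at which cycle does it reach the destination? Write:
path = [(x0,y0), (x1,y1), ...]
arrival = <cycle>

[0] x=2 y=6 t=19
[1] x=2 y=5 t=24 →S
[2] x=2 y=4 t=29 →S
[3] x=2 y=3 t=34 →S
[4] x=2 y=2 t=39 →S

path = [(2,6), (2,5), (2,4), (2,3), (2,2)]
arrival = 39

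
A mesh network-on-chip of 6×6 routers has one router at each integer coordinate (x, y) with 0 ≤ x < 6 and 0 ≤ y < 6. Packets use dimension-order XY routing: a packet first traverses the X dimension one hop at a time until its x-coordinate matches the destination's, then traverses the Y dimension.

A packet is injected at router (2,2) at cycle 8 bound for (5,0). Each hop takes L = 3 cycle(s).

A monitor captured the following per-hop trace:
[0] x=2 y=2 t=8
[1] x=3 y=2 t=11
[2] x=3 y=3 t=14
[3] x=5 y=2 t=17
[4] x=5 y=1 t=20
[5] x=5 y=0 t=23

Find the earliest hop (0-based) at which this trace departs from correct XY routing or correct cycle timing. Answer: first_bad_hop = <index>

check 1→ d=(1,0) cyc+3: ok
check 2→ d=(0,1) cyc+3: BAD: Y-move but x=3≠5

first_bad_hop = 2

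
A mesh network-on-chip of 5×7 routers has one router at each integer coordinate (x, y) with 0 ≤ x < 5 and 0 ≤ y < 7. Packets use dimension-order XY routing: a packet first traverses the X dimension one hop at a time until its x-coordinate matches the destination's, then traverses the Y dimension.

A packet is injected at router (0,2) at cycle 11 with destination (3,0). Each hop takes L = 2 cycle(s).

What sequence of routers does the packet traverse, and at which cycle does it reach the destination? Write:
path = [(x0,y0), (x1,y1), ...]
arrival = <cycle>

path = [(0,2), (1,2), (2,2), (3,2), (3,1), (3,0)]
arrival = 21

hop 0: (0,2) @ cyc 11
hop 1: (1,2) @ cyc 13  [E]
hop 2: (2,2) @ cyc 15  [E]
hop 3: (3,2) @ cyc 17  [E]
hop 4: (3,1) @ cyc 19  [S]
hop 5: (3,0) @ cyc 21  [S]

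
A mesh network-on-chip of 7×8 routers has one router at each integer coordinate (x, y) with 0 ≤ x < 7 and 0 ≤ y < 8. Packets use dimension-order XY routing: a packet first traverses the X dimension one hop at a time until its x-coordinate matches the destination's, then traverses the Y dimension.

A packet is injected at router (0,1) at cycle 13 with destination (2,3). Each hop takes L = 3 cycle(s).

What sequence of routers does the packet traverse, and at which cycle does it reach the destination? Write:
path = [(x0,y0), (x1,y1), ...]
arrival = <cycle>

hop 0: (0,1) @ cyc 13
hop 1: (1,1) @ cyc 16  [E]
hop 2: (2,1) @ cyc 19  [E]
hop 3: (2,2) @ cyc 22  [N]
hop 4: (2,3) @ cyc 25  [N]

path = [(0,1), (1,1), (2,1), (2,2), (2,3)]
arrival = 25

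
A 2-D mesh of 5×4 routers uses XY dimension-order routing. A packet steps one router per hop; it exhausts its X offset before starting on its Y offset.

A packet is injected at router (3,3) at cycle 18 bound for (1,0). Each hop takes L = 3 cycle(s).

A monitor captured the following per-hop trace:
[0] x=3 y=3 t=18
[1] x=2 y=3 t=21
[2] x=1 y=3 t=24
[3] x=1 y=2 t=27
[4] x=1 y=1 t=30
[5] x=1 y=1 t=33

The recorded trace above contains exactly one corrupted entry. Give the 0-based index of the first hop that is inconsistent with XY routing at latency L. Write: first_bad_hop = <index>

first_bad_hop = 5

check 1→ d=(-1,0) cyc+3: ok
check 2→ d=(-1,0) cyc+3: ok
check 3→ d=(0,-1) cyc+3: ok
check 4→ d=(0,-1) cyc+3: ok
check 5→ d=(0,0) cyc+3: BAD: non-unit step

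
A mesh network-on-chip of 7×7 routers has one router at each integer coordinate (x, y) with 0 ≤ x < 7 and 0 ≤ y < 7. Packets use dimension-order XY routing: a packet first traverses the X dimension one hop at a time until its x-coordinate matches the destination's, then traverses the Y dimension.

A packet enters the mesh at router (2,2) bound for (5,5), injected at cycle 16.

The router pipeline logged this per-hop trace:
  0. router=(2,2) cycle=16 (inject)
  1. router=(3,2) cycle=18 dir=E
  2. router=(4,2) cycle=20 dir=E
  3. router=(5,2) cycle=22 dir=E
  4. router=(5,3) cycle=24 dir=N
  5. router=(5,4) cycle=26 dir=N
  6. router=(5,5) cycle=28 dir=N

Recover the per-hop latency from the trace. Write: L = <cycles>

Between hops 0 and 1 the cycle counter advances 18 − 16 = 2.
That increment is L by definition: L = 2.

L = 2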